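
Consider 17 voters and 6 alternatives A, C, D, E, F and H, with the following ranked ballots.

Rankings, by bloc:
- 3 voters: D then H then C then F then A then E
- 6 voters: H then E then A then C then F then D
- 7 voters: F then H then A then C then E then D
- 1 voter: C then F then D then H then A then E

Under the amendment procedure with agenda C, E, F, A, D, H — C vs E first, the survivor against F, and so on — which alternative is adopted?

H

Round 1: C vs E — 11–6, C advances.
Round 2: C vs F — 10–7, C advances.
Round 3: C vs A — 4–13, A advances.
Round 4: A vs D — 13–4, A advances.
Round 5: A vs H — 0–17, H advances.
H survives the agenda.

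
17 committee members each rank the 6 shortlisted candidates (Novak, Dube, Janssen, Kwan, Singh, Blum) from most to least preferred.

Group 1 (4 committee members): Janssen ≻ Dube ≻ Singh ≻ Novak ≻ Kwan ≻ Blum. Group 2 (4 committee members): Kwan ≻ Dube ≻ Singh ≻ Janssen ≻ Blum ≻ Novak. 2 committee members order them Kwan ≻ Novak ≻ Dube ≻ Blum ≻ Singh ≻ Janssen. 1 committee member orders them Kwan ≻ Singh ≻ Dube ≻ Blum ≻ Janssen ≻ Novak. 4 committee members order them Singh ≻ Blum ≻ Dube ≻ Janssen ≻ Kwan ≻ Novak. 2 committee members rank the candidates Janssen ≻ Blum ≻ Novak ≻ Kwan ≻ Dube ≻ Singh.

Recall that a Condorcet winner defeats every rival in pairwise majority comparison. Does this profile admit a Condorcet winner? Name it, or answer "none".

none

Pairwise majorities:
Novak vs Dube: Dube, 13–4.
Novak–Janssen: Janssen 15–2.
Novak vs Kwan: Kwan, 11–6.
Novak–Singh: Singh 13–4.
Novak vs Blum: Blum wins 11–6.
Dube–Janssen: Dube 11–6.
Dube vs Kwan: Kwan, 9–8.
Dube vs Singh: Dube, 12–5.
Dube vs Blum: Dube wins 11–6.
Janssen vs Kwan: Janssen, 10–7.
Janssen–Singh: Singh 11–6.
Janssen–Blum: Janssen 10–7.
Kwan vs Singh: Kwan, 9–8.
Kwan vs Blum: Kwan wins 11–6.
Singh vs Blum: Singh, 13–4.
No candidate is unbeaten: Novak loses to Dube; Dube loses to Kwan; Janssen loses to Dube; Kwan loses to Janssen; Singh loses to Dube; Blum loses to Dube. In particular Dube beats Janssen beats Kwan beats Dube is a majority cycle — no Condorcet winner exists.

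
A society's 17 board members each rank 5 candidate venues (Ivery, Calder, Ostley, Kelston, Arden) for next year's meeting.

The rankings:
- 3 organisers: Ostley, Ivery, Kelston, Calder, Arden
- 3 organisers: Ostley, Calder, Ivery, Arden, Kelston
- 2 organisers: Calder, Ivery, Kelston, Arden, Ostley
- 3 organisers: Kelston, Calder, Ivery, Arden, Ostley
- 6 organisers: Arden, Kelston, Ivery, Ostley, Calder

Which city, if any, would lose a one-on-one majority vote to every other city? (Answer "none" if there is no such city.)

none

Pairwise majorities:
Ivery vs Calder: Ivery preferred on 3+6 = 9 ballots; Ivery wins 9–8.
Ivery vs Ostley: Ivery is ranked higher on 2+3+6 = 11 ballots, Ostley on 6. Ivery wins 11–6.
Ivery vs Kelston: Kelston wins 9–8.
Ivery vs Arden: Ivery is ranked higher on 3+3+2+3 = 11 ballots, Arden on 6. Ivery wins 11–6.
Calder vs Ostley: Calder is ranked higher on 2+3 = 5 ballots, Ostley on 12. Ostley wins 12–5.
Calder vs Kelston: Calder is ranked higher on 3+2 = 5 ballots, Kelston on 12. Kelston wins 12–5.
Calder vs Arden: Calder wins 11–6.
Ostley vs Kelston: Ostley preferred on 3+3 = 6 ballots; Kelston wins 11–6.
Ostley vs Arden: 3+3 = 6 for Ostley, 11 for Arden — Arden by 11–6.
Kelston vs Arden: Arden, 9–8.
Every city wins at least one matchup (Ivery beats Calder; Calder beats Arden; Ostley beats Calder; Kelston beats Ivery; Arden beats Ostley), so there is no Condorcet loser.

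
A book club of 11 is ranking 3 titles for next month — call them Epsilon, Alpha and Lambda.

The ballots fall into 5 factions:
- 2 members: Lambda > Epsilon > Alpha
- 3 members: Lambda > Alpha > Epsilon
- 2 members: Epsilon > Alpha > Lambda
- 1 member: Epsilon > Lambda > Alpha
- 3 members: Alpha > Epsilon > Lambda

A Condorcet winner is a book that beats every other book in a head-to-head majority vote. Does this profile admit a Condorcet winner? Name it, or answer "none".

none

Pairwise majorities:
Epsilon vs Alpha: Epsilon is ranked higher on 2+2+1 = 5 ballots, Alpha on 6. Alpha wins 6–5.
Epsilon vs Lambda: Epsilon wins 6–5.
Alpha vs Lambda: 5 to 6, Lambda.
Each book drops at least one matchup (Epsilon loses to Alpha; Alpha loses to Lambda; Lambda loses to Epsilon); the cycle Epsilon > Lambda > Alpha > Epsilon rules out a Condorcet winner.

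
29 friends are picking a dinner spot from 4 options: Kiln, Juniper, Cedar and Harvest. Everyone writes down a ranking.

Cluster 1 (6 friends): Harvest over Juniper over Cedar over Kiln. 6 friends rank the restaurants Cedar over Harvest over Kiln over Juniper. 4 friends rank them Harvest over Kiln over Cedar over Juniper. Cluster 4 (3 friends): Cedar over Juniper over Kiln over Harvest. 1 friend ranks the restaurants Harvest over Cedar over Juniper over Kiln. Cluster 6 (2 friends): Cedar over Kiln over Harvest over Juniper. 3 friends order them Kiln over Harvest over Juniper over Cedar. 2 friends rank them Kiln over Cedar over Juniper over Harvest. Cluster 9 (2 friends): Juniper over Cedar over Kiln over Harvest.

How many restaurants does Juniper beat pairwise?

0

Juniper against each rival (29 friends):
Juniper–Kiln: Kiln 17–12.
Juniper–Cedar: Cedar 18–11.
Juniper vs Harvest: 7 to 22, Harvest.
Juniper beats no one; loses to Kiln, Cedar, Harvest — 0 pairwise wins.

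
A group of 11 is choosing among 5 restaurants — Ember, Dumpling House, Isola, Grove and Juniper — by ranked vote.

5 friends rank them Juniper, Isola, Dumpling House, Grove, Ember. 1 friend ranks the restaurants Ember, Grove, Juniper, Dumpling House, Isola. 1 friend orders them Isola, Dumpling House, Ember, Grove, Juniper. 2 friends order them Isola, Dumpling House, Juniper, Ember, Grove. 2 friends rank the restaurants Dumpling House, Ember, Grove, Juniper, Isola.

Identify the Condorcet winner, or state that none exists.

Juniper

Check each pair by majority over 11 ballots:
Ember vs Dumpling House: 1 for Ember, 10 for Dumpling House — Dumpling House by 10–1.
Ember vs Isola: Ember preferred on 1+2 = 3 ballots; Isola wins 8–3.
Ember vs Grove: 1+1+2+2 = 6 for Ember, 5 for Grove — Ember by 6–5.
Ember vs Juniper: 1+1+2 = 4 for Ember, 7 for Juniper — Juniper by 7–4.
Dumpling House vs Isola: 1+2 = 3 for Dumpling House, 8 for Isola — Isola by 8–3.
Dumpling House vs Grove: Dumpling House is ranked higher on 5+1+2+2 = 10 ballots, Grove on 1. Dumpling House wins 10–1.
Dumpling House vs Juniper: Dumpling House preferred on 1+2+2 = 5 ballots; Juniper wins 6–5.
Isola vs Grove: 5+1+2 = 8 for Isola, 3 for Grove — Isola by 8–3.
Isola vs Juniper: Isola preferred on 1+2 = 3 ballots; Juniper wins 8–3.
Grove vs Juniper: 4 to 7, Juniper.
Only Juniper has no losses; Juniper is the Condorcet winner.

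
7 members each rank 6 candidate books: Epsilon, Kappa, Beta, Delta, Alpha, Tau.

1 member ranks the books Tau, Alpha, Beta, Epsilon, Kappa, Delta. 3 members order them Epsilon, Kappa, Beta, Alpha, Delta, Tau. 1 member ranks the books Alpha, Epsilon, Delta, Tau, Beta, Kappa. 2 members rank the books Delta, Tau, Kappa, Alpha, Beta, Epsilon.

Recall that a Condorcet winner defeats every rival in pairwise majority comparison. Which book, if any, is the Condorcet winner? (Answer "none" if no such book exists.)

Pairwise majorities:
Epsilon vs Kappa: Epsilon preferred on 1+3+1 = 5 ballots; Epsilon wins 5–2.
Epsilon vs Beta: 3+1 = 4 for Epsilon, 3 for Beta — Epsilon by 4–3.
Epsilon vs Delta: 5 to 2, Epsilon.
Epsilon vs Alpha: Epsilon preferred on 3 ballots; Alpha wins 4–3.
Epsilon vs Tau: Epsilon is ranked higher on 3+1 = 4 ballots, Tau on 3. Epsilon wins 4–3.
Kappa vs Beta: Kappa is ranked higher on 3+2 = 5 ballots, Beta on 2. Kappa wins 5–2.
Kappa vs Delta: Kappa is ranked higher on 1+3 = 4 ballots, Delta on 3. Kappa wins 4–3.
Kappa vs Alpha: Kappa preferred on 3+2 = 5 ballots; Kappa wins 5–2.
Kappa vs Tau: 3 for Kappa, 4 for Tau — Tau by 4–3.
Beta vs Delta: Beta preferred on 1+3 = 4 ballots; Beta wins 4–3.
Beta vs Alpha: 3 to 4, Alpha.
Beta vs Tau: Beta is ranked higher on 3 ballots, Tau on 4. Tau wins 4–3.
Delta vs Alpha: Delta is ranked higher on 2 ballots, Alpha on 5. Alpha wins 5–2.
Delta vs Tau: 6 to 1, Delta.
Alpha vs Tau: 3+1 = 4 for Alpha, 3 for Tau — Alpha by 4–3.
Every book loses at least once (Epsilon loses to Alpha; Kappa loses to Epsilon; Beta loses to Epsilon; Delta loses to Epsilon; Alpha loses to Kappa; Tau loses to Epsilon). The majority relation contains the cycle Epsilon → Kappa → Alpha → Epsilon, so there is no Condorcet winner.

none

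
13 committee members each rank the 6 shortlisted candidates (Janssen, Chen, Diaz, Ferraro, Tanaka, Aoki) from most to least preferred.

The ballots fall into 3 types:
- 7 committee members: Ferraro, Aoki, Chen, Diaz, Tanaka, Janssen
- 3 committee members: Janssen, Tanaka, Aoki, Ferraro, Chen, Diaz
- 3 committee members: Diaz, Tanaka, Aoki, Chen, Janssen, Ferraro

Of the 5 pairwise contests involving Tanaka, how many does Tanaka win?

1

Tanaka against each rival (13 committee members):
Tanaka vs Janssen: Tanaka, 10–3.
Tanaka vs Chen: Tanaka is ranked higher on 3+3 = 6 ballots, Chen on 7. Chen wins 7–6.
Tanaka vs Diaz: Diaz wins 10–3.
Tanaka vs Ferraro: Ferraro wins 7–6.
Tanaka–Aoki: Aoki 7–6.
Tanaka beats Janssen; loses to Chen, Diaz, Ferraro, Aoki — 1 pairwise win.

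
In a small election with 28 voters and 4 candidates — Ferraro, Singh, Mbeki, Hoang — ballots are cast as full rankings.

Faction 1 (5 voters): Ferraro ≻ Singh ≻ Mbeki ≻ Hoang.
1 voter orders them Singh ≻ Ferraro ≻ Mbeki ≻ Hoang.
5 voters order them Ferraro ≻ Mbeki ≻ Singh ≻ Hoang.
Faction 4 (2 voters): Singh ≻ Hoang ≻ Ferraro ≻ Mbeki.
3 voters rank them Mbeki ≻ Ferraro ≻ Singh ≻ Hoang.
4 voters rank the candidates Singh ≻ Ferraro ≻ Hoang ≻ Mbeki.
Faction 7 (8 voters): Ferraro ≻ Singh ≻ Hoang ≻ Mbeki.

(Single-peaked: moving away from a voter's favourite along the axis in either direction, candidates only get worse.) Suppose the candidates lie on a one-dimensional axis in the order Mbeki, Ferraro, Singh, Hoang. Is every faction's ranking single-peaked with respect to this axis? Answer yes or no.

Axis positions: Mbeki=1, Ferraro=2, Singh=3, Hoang=4.
Faction 1 (peak Ferraro at position 2): ranking walks positions 2-3-1-4, expanding outward from the peak — single-peaked.
Faction 2 (peak Singh at position 3): ranking walks positions 3-2-1-4, expanding outward from the peak — single-peaked.
Faction 3 (peak Ferraro at position 2): ranking walks positions 2-1-3-4, expanding outward from the peak — single-peaked.
Faction 4 (peak Singh at position 3): ranking walks positions 3-4-2-1, expanding outward from the peak — single-peaked.
Faction 5 (peak Mbeki at position 1): ranking walks positions 1-2-3-4, expanding outward from the peak — single-peaked.
Faction 6 (peak Singh at position 3): ranking walks positions 3-2-4-1, expanding outward from the peak — single-peaked.
Faction 7 (peak Ferraro at position 2): ranking walks positions 2-3-4-1, expanding outward from the peak — single-peaked.
Every ranking is single-peaked on this axis.

yes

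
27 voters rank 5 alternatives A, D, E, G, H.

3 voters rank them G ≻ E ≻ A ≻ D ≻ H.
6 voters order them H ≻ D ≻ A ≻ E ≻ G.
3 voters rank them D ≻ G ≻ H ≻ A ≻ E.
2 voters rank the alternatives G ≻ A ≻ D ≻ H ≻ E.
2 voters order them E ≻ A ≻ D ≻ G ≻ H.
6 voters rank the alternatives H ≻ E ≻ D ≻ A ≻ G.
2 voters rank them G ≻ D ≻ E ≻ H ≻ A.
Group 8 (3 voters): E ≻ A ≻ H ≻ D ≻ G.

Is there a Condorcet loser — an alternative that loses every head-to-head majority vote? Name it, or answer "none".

G

Head-to-head results (27 voters):
A–D: D 17–10.
A vs E: A is ranked higher on 6+3+2 = 11 ballots, E on 16. E wins 16–11.
A vs G: 17 to 10, A.
A vs H: 10 to 17, H.
D vs E: E, 14–13.
D vs G: D, 20–7.
D vs H: D preferred on 3+3+2+2+2 = 12 ballots; H wins 15–12.
E–G: E 17–10.
E vs H: 3+2+2+3 = 10 for E, 17 for H — H by 17–10.
G vs H: H wins 15–12.
G is beaten in every head-to-head and is the Condorcet loser.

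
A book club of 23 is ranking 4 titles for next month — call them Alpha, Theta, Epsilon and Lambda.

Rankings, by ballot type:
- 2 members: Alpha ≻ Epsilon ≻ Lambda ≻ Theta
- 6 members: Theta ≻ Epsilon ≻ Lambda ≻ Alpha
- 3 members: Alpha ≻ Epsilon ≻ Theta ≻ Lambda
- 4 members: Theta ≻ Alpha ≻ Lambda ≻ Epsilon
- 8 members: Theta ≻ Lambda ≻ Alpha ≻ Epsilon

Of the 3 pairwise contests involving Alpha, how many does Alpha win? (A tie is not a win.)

Alpha against each rival (23 members):
Alpha vs Theta: Theta, 18–5.
Alpha vs Epsilon: Alpha wins 17–6.
Alpha–Lambda: Lambda 14–9.
Alpha beats Epsilon; loses to Theta, Lambda — 1 pairwise win.

1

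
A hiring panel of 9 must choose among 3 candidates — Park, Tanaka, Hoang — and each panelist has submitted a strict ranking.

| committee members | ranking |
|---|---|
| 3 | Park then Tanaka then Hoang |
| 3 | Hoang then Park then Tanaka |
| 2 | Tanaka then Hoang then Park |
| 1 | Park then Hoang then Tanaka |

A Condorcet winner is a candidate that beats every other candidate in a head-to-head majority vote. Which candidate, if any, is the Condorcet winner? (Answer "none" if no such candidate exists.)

none

Pairwise majorities:
Park–Tanaka: Park 7–2.
Park vs Hoang: Hoang wins 5–4.
Tanaka–Hoang: Tanaka 5–4.
Each candidate drops at least one matchup (Park loses to Hoang; Tanaka loses to Park; Hoang loses to Tanaka); the cycle Park beats Tanaka beats Hoang beats Park rules out a Condorcet winner.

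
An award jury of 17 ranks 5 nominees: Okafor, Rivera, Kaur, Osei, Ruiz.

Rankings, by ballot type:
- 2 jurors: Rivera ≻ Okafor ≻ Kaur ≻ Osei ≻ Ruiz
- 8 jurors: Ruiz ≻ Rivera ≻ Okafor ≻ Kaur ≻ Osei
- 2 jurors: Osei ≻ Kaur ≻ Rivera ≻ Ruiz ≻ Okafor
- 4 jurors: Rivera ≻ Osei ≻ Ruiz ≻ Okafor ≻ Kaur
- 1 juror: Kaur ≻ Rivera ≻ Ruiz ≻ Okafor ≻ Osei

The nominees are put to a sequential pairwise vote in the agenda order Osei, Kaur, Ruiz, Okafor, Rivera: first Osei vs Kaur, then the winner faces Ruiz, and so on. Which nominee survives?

Round 1: Osei vs Kaur — 6–11, Kaur advances.
Round 2: Kaur vs Ruiz — 5–12, Ruiz advances.
Round 3: Ruiz vs Okafor — 15–2, Ruiz advances.
Round 4: Ruiz vs Rivera — 8–9, Rivera advances.
Rivera survives the agenda.

Rivera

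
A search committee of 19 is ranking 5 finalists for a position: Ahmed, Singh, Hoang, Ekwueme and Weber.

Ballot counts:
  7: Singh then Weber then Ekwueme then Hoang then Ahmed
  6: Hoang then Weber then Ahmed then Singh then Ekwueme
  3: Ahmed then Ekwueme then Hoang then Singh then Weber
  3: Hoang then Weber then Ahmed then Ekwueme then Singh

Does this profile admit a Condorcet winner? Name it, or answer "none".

none

Head-to-head results (19 committee members):
Ahmed vs Singh: Ahmed wins 12–7.
Ahmed–Hoang: Hoang 16–3.
Ahmed–Ekwueme: Ahmed 12–7.
Ahmed–Weber: Weber 16–3.
Singh–Hoang: Hoang 12–7.
Singh–Ekwueme: Singh 13–6.
Singh–Weber: Singh 10–9.
Hoang–Ekwueme: Ekwueme 10–9.
Hoang vs Weber: Hoang, 12–7.
Ekwueme vs Weber: Weber, 16–3.
No candidate is unbeaten: Ahmed loses to Hoang; Singh loses to Ahmed; Hoang loses to Ekwueme; Ekwueme loses to Ahmed; Weber loses to Singh. In particular Ahmed > Singh > Weber > Ahmed is a majority cycle — no Condorcet winner exists.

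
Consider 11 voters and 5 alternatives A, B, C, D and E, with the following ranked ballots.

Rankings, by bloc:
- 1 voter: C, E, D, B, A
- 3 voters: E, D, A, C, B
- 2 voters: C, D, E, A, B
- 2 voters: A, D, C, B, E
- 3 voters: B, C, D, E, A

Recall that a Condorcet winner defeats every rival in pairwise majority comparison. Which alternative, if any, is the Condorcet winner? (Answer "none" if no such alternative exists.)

C

Pairwise majorities:
A vs B: A is ranked higher on 3+2+2 = 7 ballots, B on 4. A wins 7–4.
A vs C: 5 to 6, C.
A vs D: 2 to 9, D.
A vs E: A is ranked higher on 2 ballots, E on 9. E wins 9–2.
B vs C: 3 for B, 8 for C — C by 8–3.
B vs D: B is ranked higher on 3 ballots, D on 8. D wins 8–3.
B vs E: 5 to 6, E.
C vs D: C is ranked higher on 1+2+3 = 6 ballots, D on 5. C wins 6–5.
C vs E: 1+2+2+3 = 8 for C, 3 for E — C by 8–3.
D vs E: D is ranked higher on 2+2+3 = 7 ballots, E on 4. D wins 7–4.
C wins every pairwise contest, so C is the Condorcet winner.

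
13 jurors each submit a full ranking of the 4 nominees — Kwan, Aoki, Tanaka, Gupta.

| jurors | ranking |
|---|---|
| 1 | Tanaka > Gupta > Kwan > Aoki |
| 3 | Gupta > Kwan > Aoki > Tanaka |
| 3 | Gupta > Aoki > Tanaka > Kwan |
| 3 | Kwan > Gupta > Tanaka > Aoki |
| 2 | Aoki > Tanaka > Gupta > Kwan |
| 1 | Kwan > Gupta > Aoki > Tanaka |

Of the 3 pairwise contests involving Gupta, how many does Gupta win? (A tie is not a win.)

3

Gupta against each rival (13 jurors):
Gupta–Kwan: Gupta 9–4.
Gupta vs Aoki: Gupta preferred on 1+3+3+3+1 = 11 ballots; Gupta wins 11–2.
Gupta–Tanaka: Gupta 10–3.
Gupta beats Kwan, Aoki, Tanaka — 3 pairwise wins.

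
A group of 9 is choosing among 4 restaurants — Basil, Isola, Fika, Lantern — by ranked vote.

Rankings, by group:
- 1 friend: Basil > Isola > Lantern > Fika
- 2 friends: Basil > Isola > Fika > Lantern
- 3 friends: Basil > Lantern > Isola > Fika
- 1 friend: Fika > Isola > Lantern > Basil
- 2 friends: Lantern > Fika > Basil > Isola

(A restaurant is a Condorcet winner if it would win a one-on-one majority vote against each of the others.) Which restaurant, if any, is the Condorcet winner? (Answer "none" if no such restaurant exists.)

Head-to-head results (9 friends):
Basil vs Isola: Basil wins 8–1.
Basil vs Fika: Basil, 6–3.
Basil vs Lantern: Basil wins 6–3.
Isola vs Fika: Isola, 6–3.
Isola vs Lantern: Lantern, 5–4.
Fika vs Lantern: Lantern, 6–3.
Basil beats each of Isola, Fika, Lantern — Basil is the Condorcet winner.

Basil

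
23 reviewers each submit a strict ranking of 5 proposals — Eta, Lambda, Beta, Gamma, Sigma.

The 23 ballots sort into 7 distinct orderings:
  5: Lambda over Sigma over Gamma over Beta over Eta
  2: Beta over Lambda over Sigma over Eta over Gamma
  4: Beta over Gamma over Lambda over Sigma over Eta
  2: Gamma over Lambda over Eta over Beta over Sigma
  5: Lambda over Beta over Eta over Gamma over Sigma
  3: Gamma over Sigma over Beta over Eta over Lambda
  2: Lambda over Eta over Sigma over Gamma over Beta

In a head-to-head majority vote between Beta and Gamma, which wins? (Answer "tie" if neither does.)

Gamma

Ballots ranking Beta above Gamma: 2 + 4 + 5 = 11.
Ballots ranking Gamma above Beta: 23 − 11 = 12.
Gamma wins the head-to-head 12–11.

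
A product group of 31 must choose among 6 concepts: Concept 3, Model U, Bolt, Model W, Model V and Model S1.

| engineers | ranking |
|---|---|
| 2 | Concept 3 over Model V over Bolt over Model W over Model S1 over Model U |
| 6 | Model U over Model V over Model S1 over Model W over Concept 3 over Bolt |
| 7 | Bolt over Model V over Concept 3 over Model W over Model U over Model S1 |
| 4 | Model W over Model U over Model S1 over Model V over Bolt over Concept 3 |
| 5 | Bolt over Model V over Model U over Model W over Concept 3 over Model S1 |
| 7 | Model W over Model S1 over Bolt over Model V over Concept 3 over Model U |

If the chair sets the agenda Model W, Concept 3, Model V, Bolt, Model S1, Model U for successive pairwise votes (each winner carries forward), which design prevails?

Model U

Round 1: Model W vs Concept 3 — 22–9, Model W advances.
Round 2: Model W vs Model V — 11–20, Model V advances.
Round 3: Model V vs Bolt — 12–19, Bolt advances.
Round 4: Bolt vs Model S1 — 14–17, Model S1 advances.
Round 5: Model S1 vs Model U — 9–22, Model U advances.
The agenda winner is Model U.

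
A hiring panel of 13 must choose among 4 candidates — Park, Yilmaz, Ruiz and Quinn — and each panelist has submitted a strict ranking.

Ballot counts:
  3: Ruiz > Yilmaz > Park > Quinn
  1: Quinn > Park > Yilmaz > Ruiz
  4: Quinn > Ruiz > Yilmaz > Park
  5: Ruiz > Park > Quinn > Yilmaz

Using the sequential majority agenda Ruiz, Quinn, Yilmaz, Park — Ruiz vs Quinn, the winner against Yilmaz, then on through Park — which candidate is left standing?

Round 1: Ruiz vs Quinn — 8–5, Ruiz advances.
Round 2: Ruiz vs Yilmaz — 12–1, Ruiz advances.
Round 3: Ruiz vs Park — 12–1, Ruiz advances.
Ruiz survives the agenda.

Ruiz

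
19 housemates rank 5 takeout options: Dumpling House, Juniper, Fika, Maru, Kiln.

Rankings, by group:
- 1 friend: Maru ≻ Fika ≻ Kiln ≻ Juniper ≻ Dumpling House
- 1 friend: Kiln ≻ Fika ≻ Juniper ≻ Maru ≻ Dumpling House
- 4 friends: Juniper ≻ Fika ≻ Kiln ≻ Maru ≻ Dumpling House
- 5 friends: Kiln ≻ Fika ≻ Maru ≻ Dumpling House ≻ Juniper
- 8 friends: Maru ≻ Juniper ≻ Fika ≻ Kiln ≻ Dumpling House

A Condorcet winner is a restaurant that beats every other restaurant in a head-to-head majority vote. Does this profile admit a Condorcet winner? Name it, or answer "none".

none

Check each pair by majority over 19 ballots:
Dumpling House vs Juniper: Dumpling House is ranked higher on 5 ballots, Juniper on 14. Juniper wins 14–5.
Dumpling House vs Fika: 0 to 19, Fika.
Dumpling House vs Maru: 0 for Dumpling House, 19 for Maru — Maru by 19–0.
Dumpling House vs Kiln: Dumpling House is ranked higher on 0 ballots, Kiln on 19. Kiln wins 19–0.
Juniper vs Fika: 4+8 = 12 for Juniper, 7 for Fika — Juniper by 12–7.
Juniper vs Maru: 1+4 = 5 for Juniper, 14 for Maru — Maru by 14–5.
Juniper vs Kiln: 4+8 = 12 for Juniper, 7 for Kiln — Juniper by 12–7.
Fika vs Maru: Fika preferred on 1+4+5 = 10 ballots; Fika wins 10–9.
Fika vs Kiln: Fika preferred on 1+4+8 = 13 ballots; Fika wins 13–6.
Maru vs Kiln: Maru preferred on 1+8 = 9 ballots; Kiln wins 10–9.
No restaurant is unbeaten: Dumpling House loses to Juniper; Juniper loses to Maru; Fika loses to Juniper; Maru loses to Fika; Kiln loses to Juniper. In particular Juniper → Fika → Maru → Juniper is a majority cycle — no Condorcet winner exists.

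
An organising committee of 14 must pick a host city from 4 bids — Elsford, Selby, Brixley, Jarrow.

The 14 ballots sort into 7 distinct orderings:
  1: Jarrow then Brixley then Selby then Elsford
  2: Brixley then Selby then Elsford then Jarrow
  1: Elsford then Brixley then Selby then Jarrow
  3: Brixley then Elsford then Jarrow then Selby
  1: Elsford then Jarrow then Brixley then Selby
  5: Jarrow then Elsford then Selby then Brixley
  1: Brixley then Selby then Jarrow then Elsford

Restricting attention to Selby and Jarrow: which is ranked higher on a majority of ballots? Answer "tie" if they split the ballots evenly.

Ballots ranking Selby above Jarrow: 2 + 1 + 1 = 4.
Ballots ranking Jarrow above Selby: 14 − 4 = 10.
Jarrow wins the head-to-head 10–4.

Jarrow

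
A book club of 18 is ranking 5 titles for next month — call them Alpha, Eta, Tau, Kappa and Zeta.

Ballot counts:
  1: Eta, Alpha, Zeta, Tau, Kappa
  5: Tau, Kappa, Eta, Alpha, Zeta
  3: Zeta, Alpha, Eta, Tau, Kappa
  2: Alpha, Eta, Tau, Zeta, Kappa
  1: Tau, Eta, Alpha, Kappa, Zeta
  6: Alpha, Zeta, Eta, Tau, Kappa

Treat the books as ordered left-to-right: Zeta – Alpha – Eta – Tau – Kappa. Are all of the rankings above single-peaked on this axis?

yes

Axis positions: Zeta=1, Alpha=2, Eta=3, Tau=4, Kappa=5.
Group 1 (peak Eta at position 3): ranking walks positions 3-2-1-4-5, expanding outward from the peak — single-peaked.
Group 2 (peak Tau at position 4): ranking walks positions 4-5-3-2-1, expanding outward from the peak — single-peaked.
Group 3 (peak Zeta at position 1): ranking walks positions 1-2-3-4-5, expanding outward from the peak — single-peaked.
Group 4 (peak Alpha at position 2): ranking walks positions 2-3-4-1-5, expanding outward from the peak — single-peaked.
Group 5 (peak Tau at position 4): ranking walks positions 4-3-2-5-1, expanding outward from the peak — single-peaked.
Group 6 (peak Alpha at position 2): ranking walks positions 2-1-3-4-5, expanding outward from the peak — single-peaked.
Every ranking is single-peaked on this axis.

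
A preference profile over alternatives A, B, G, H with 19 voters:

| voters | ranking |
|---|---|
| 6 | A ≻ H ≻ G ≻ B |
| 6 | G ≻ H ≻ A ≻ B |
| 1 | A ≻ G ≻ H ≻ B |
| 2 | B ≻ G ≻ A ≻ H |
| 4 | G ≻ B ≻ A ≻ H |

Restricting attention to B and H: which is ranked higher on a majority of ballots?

Ballots ranking B above H: 2 + 4 = 6.
Ballots ranking H above B: 19 − 6 = 13.
H wins the head-to-head 13–6.

H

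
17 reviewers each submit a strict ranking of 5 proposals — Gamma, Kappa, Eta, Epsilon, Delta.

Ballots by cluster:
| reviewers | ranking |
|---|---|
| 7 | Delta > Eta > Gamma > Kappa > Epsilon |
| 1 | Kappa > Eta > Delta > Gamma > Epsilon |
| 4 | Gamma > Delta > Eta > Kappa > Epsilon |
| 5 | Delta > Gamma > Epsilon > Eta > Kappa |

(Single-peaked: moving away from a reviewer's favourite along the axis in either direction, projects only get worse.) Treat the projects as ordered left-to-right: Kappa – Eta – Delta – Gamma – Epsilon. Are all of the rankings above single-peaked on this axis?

Axis positions: Kappa=1, Eta=2, Delta=3, Gamma=4, Epsilon=5.
Cluster 1 (peak Delta at position 3): ranking walks positions 3-2-4-1-5, expanding outward from the peak — single-peaked.
Cluster 2 (peak Kappa at position 1): ranking walks positions 1-2-3-4-5, expanding outward from the peak — single-peaked.
Cluster 3 (peak Gamma at position 4): ranking walks positions 4-3-2-1-5, expanding outward from the peak — single-peaked.
Cluster 4 (peak Delta at position 3): ranking walks positions 3-4-5-2-1, expanding outward from the peak — single-peaked.
Every ranking is single-peaked on this axis.

yes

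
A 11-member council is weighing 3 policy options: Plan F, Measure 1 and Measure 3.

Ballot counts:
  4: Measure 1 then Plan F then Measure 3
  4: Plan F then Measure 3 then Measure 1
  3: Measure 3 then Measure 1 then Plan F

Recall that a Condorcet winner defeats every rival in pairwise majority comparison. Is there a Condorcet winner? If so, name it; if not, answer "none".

Pairwise majorities:
Plan F vs Measure 1: Measure 1 wins 7–4.
Plan F vs Measure 3: Plan F is ranked higher on 4+4 = 8 ballots, Measure 3 on 3. Plan F wins 8–3.
Measure 1 vs Measure 3: Measure 3 wins 7–4.
Each option drops at least one matchup (Plan F loses to Measure 1; Measure 1 loses to Measure 3; Measure 3 loses to Plan F); the cycle Plan F > Measure 3 > Measure 1 > Plan F rules out a Condorcet winner.

none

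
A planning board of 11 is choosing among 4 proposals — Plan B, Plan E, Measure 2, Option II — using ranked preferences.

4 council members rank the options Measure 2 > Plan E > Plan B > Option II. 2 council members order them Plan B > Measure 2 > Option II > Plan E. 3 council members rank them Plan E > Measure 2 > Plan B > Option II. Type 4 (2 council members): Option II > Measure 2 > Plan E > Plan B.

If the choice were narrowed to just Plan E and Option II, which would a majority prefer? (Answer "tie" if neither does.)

Plan E

Ballots ranking Plan E above Option II: 4 + 3 = 7.
Ballots ranking Option II above Plan E: 11 − 7 = 4.
Plan E wins the head-to-head 7–4.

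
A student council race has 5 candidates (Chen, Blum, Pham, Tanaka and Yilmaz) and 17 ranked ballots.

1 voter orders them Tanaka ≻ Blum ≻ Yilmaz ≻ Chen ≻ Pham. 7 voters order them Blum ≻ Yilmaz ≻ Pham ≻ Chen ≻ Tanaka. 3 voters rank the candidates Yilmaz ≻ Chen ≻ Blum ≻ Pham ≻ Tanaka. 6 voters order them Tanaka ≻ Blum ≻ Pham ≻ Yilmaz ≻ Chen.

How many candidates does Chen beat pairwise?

1

Chen against each rival (17 voters):
Chen vs Blum: Blum wins 14–3.
Chen vs Pham: 4 to 13, Pham.
Chen vs Tanaka: Chen is ranked higher on 7+3 = 10 ballots, Tanaka on 7. Chen wins 10–7.
Chen vs Yilmaz: 0 to 17, Yilmaz.
Chen beats Tanaka; loses to Blum, Pham, Yilmaz — 1 pairwise win.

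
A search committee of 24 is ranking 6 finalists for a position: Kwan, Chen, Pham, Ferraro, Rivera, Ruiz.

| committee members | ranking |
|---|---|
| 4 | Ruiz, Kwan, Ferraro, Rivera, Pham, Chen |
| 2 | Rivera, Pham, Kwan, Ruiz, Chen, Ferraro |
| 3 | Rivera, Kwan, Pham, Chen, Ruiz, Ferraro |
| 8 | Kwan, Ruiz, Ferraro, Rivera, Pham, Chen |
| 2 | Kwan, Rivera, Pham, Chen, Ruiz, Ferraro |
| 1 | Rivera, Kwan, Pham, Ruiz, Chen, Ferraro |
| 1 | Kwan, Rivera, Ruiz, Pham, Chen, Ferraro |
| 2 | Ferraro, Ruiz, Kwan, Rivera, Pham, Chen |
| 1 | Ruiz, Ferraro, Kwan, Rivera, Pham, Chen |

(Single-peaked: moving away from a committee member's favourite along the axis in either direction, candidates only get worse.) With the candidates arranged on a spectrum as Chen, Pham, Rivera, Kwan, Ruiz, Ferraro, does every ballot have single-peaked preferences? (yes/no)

yes

Axis positions: Chen=1, Pham=2, Rivera=3, Kwan=4, Ruiz=5, Ferraro=6.
Faction 1 (peak Ruiz at position 5): ranking walks positions 5-4-6-3-2-1, expanding outward from the peak — single-peaked.
Faction 2 (peak Rivera at position 3): ranking walks positions 3-2-4-5-1-6, expanding outward from the peak — single-peaked.
Faction 3 (peak Rivera at position 3): ranking walks positions 3-4-2-1-5-6, expanding outward from the peak — single-peaked.
Faction 4 (peak Kwan at position 4): ranking walks positions 4-5-6-3-2-1, expanding outward from the peak — single-peaked.
Faction 5 (peak Kwan at position 4): ranking walks positions 4-3-2-1-5-6, expanding outward from the peak — single-peaked.
Faction 6 (peak Rivera at position 3): ranking walks positions 3-4-2-5-1-6, expanding outward from the peak — single-peaked.
Faction 7 (peak Kwan at position 4): ranking walks positions 4-3-5-2-1-6, expanding outward from the peak — single-peaked.
Faction 8 (peak Ferraro at position 6): ranking walks positions 6-5-4-3-2-1, expanding outward from the peak — single-peaked.
Faction 9 (peak Ruiz at position 5): ranking walks positions 5-6-4-3-2-1, expanding outward from the peak — single-peaked.
Every ranking is single-peaked on this axis.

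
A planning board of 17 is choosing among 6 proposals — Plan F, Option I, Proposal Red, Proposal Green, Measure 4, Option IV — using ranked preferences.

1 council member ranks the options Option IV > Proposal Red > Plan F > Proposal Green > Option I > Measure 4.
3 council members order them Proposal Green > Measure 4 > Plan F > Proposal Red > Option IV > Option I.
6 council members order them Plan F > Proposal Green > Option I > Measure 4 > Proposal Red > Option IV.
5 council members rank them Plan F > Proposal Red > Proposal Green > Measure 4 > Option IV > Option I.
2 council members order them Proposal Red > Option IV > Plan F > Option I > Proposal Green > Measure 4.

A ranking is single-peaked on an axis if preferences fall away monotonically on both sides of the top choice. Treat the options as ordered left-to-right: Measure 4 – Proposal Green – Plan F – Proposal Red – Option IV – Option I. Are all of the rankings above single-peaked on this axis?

no

Axis positions: Measure 4=1, Proposal Green=2, Plan F=3, Proposal Red=4, Option IV=5, Option I=6.
Type 1 (peak Option IV at position 5): ranking walks positions 5-4-3-2-6-1, expanding outward from the peak — single-peaked.
Type 2 (peak Proposal Green at position 2): ranking walks positions 2-1-3-4-5-6, expanding outward from the peak — single-peaked.
Type 3: ranking walks positions 3-2-6-1-4-5; Option I is ranked above Proposal Red even though Proposal Red lies between Option I and the peak Plan F on the axis — preferences dip and rise again. Not single-peaked.
Type 4 (peak Plan F at position 3): ranking walks positions 3-4-2-1-5-6, expanding outward from the peak — single-peaked.
Type 5 (peak Proposal Red at position 4): ranking walks positions 4-5-3-6-2-1, expanding outward from the peak — single-peaked.
Type 3 violates single-peakedness, so the profile is not single-peaked on this axis.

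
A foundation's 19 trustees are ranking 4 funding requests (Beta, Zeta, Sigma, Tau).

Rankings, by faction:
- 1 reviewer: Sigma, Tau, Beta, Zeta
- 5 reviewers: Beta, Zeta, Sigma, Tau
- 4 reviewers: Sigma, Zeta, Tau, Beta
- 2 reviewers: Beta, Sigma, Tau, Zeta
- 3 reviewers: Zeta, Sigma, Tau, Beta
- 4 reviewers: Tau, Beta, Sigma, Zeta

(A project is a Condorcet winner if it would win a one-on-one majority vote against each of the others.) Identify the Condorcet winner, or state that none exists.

none

Head-to-head results (19 reviewers):
Beta–Zeta: Beta 12–7.
Beta vs Sigma: 5+2+4 = 11 for Beta, 8 for Sigma — Beta by 11–8.
Beta vs Tau: 7 to 12, Tau.
Zeta vs Sigma: Zeta preferred on 5+3 = 8 ballots; Sigma wins 11–8.
Zeta vs Tau: Zeta, 12–7.
Sigma–Tau: Sigma 15–4.
Each project drops at least one matchup (Beta loses to Tau; Zeta loses to Beta; Sigma loses to Beta; Tau loses to Zeta); the cycle Beta → Zeta → Tau → Beta rules out a Condorcet winner.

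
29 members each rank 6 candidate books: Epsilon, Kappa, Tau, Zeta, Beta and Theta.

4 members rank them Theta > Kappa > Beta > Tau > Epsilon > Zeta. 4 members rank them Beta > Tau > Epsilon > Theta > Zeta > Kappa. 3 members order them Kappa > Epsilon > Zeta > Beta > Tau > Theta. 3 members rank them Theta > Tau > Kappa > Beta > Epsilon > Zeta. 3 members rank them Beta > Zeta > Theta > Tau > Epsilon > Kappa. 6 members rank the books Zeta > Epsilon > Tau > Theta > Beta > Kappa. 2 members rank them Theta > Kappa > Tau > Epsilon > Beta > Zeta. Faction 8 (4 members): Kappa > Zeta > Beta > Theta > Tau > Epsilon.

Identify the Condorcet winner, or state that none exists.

none

Check each pair by majority over 29 ballots:
Epsilon vs Kappa: 4+3+6 = 13 for Epsilon, 16 for Kappa — Kappa by 16–13.
Epsilon vs Tau: 3+6 = 9 for Epsilon, 20 for Tau — Tau by 20–9.
Epsilon vs Zeta: Epsilon preferred on 4+4+3+3+2 = 16 ballots; Epsilon wins 16–13.
Epsilon vs Beta: Epsilon is ranked higher on 3+6+2 = 11 ballots, Beta on 18. Beta wins 18–11.
Epsilon vs Theta: Epsilon is ranked higher on 4+3+6 = 13 ballots, Theta on 16. Theta wins 16–13.
Kappa vs Tau: Kappa preferred on 4+3+2+4 = 13 ballots; Tau wins 16–13.
Kappa vs Zeta: Kappa preferred on 4+3+3+2+4 = 16 ballots; Kappa wins 16–13.
Kappa vs Beta: 4+3+3+2+4 = 16 for Kappa, 13 for Beta — Kappa by 16–13.
Kappa vs Theta: Kappa preferred on 3+4 = 7 ballots; Theta wins 22–7.
Tau vs Zeta: Tau preferred on 4+4+3+2 = 13 ballots; Zeta wins 16–13.
Tau vs Beta: Tau preferred on 3+6+2 = 11 ballots; Beta wins 18–11.
Tau vs Theta: Tau preferred on 4+3+6 = 13 ballots; Theta wins 16–13.
Zeta vs Beta: 13 to 16, Beta.
Zeta vs Theta: 3+3+6+4 = 16 for Zeta, 13 for Theta — Zeta by 16–13.
Beta vs Theta: Beta is ranked higher on 4+3+3+4 = 14 ballots, Theta on 15. Theta wins 15–14.
Each book drops at least one matchup (Epsilon loses to Kappa; Kappa loses to Tau; Tau loses to Zeta; Zeta loses to Epsilon; Beta loses to Kappa; Theta loses to Zeta); the cycle Epsilon > Zeta > Tau > Epsilon rules out a Condorcet winner.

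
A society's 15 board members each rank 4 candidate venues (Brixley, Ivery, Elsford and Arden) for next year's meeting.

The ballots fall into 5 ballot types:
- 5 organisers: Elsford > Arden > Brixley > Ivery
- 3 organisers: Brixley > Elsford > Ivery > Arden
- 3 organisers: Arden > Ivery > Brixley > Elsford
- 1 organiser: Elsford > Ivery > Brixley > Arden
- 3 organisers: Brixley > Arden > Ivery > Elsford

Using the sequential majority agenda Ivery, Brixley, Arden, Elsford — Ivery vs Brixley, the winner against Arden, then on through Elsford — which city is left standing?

Round 1: Ivery vs Brixley — 4–11, Brixley advances.
Round 2: Brixley vs Arden — 7–8, Arden advances.
Round 3: Arden vs Elsford — 6–9, Elsford advances.
The agenda winner is Elsford.

Elsford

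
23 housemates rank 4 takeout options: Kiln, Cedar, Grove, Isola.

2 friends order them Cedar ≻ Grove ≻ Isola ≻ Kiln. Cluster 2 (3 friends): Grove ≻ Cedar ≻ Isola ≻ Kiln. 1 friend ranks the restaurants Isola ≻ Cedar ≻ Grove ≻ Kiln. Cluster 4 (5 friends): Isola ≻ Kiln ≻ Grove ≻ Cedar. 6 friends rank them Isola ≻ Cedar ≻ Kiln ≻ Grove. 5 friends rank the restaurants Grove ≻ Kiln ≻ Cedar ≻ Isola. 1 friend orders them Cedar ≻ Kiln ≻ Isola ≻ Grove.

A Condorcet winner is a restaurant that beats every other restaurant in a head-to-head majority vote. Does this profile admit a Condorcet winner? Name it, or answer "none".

Check each pair by majority over 23 ballots:
Kiln vs Cedar: 5+5 = 10 for Kiln, 13 for Cedar — Cedar by 13–10.
Kiln vs Grove: Kiln preferred on 5+6+1 = 12 ballots; Kiln wins 12–11.
Kiln vs Isola: Kiln is ranked higher on 5+1 = 6 ballots, Isola on 17. Isola wins 17–6.
Cedar vs Grove: Cedar preferred on 2+1+6+1 = 10 ballots; Grove wins 13–10.
Cedar vs Isola: 11 to 12, Isola.
Grove vs Isola: Grove preferred on 2+3+5 = 10 ballots; Isola wins 13–10.
Isola defeats every rival head-to-head and is the Condorcet winner.

Isola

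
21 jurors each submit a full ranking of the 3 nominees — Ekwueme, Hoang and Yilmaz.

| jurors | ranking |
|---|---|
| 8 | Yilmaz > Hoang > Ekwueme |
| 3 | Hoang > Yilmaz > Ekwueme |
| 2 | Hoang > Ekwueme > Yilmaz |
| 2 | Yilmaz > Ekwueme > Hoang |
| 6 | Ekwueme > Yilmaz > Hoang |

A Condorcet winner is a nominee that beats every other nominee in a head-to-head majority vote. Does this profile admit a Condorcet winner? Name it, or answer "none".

Head-to-head results (21 jurors):
Ekwueme vs Hoang: 2+6 = 8 for Ekwueme, 13 for Hoang — Hoang by 13–8.
Ekwueme vs Yilmaz: 2+6 = 8 for Ekwueme, 13 for Yilmaz — Yilmaz by 13–8.
Hoang vs Yilmaz: Yilmaz wins 16–5.
Yilmaz defeats every rival head-to-head and is the Condorcet winner.

Yilmaz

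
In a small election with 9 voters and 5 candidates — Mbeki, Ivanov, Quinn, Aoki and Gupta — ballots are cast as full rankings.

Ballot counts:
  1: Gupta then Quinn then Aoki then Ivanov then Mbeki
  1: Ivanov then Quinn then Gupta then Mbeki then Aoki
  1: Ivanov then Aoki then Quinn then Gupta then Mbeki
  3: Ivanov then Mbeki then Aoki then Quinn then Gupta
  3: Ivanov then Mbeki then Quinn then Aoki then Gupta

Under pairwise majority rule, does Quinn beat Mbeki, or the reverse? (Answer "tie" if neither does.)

Mbeki

Ballots ranking Quinn above Mbeki: 1 + 1 + 1 = 3.
Ballots ranking Mbeki above Quinn: 9 − 3 = 6.
Mbeki wins the head-to-head 6–3.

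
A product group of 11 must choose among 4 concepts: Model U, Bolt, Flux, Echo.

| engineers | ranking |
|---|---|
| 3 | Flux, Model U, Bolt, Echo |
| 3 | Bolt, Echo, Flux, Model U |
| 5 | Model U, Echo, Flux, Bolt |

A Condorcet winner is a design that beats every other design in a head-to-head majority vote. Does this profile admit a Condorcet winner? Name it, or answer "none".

none

Pairwise majorities:
Model U vs Bolt: 3+5 = 8 for Model U, 3 for Bolt — Model U by 8–3.
Model U vs Flux: 5 for Model U, 6 for Flux — Flux by 6–5.
Model U vs Echo: 3+5 = 8 for Model U, 3 for Echo — Model U by 8–3.
Bolt vs Flux: Bolt is ranked higher on 3 ballots, Flux on 8. Flux wins 8–3.
Bolt vs Echo: 3+3 = 6 for Bolt, 5 for Echo — Bolt by 6–5.
Flux vs Echo: 3 for Flux, 8 for Echo — Echo by 8–3.
Every design loses at least once (Model U loses to Flux; Bolt loses to Model U; Flux loses to Echo; Echo loses to Model U). The majority relation contains the cycle Model U > Echo > Flux > Model U, so there is no Condorcet winner.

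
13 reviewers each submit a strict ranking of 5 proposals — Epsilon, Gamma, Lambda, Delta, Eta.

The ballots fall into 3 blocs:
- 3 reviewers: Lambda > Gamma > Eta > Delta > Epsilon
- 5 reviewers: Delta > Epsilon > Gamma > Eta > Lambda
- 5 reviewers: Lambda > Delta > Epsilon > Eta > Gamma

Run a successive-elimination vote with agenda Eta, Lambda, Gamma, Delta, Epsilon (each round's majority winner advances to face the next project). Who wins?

Round 1: Eta vs Lambda — 5–8, Lambda advances.
Round 2: Lambda vs Gamma — 8–5, Lambda advances.
Round 3: Lambda vs Delta — 8–5, Lambda advances.
Round 4: Lambda vs Epsilon — 8–5, Lambda advances.
The agenda winner is Lambda.

Lambda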